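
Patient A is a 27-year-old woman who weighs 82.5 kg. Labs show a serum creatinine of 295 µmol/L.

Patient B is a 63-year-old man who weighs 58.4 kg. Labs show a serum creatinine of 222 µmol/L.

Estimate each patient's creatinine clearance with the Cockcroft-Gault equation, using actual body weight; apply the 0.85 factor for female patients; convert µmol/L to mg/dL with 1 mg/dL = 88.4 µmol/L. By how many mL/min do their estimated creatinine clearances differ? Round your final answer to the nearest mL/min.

Patient A: SCr = 295 / 88.4 = 3.337 mg/dL
Patient A: CrCl = (140 − 27) × 82.5 / (72 × 3.337) × 0.85 = 9322.5 / 240.26 × 0.85 ≈ 33.0 mL/min
Patient B: SCr = 222 / 88.4 = 2.511 mg/dL
Patient B: CrCl = (140 − 63) × 58.4 / (72 × 2.511) = 4496.8 / 180.79 ≈ 24.9 mL/min
|33.0 − 24.9| = 8.1 mL/min

8 mL/min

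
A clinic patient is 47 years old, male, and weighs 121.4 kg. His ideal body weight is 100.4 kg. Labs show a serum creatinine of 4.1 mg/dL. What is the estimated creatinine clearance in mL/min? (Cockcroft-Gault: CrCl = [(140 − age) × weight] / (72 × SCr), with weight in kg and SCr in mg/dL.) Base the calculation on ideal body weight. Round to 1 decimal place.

CrCl = (140 − 47) × 100.4 / (72 × 4.1) = 9337.2 / 295.20 ≈ 31.6 mL/min

31.6 mL/min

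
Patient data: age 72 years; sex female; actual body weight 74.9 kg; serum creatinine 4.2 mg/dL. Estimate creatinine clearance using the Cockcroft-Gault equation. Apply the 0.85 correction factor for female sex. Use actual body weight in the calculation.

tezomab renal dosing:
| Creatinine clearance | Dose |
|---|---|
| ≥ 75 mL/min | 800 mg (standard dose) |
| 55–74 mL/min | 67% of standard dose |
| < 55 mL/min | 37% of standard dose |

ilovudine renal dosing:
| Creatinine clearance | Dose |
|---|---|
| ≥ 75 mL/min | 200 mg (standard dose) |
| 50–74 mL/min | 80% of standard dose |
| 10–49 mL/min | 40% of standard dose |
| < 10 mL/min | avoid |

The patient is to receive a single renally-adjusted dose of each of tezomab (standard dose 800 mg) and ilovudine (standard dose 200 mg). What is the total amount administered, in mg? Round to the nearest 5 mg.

CrCl = (140 − 72) × 74.9 / (72 × 4.2) × 0.85 = 5093.2 / 302.40 × 0.85 ≈ 14.3 mL/min
CrCl ≈ 14 mL/min.
tezomab: < 55 mL/min → 37% of 800 mg = 296 mg.
ilovudine: 10–49 mL/min → 40% of 200 mg = 80 mg.
Total = 296 + 80 = 376 mg.

375 mg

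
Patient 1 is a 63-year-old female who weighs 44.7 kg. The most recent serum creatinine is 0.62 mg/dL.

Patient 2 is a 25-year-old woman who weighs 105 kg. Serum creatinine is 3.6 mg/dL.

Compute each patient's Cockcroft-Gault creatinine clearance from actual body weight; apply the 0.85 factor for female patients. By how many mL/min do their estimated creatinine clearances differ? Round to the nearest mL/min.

Patient 1: CrCl = (140 − 63) × 44.7 / (72 × 0.62) × 0.85 = 3441.9 / 44.64 × 0.85 ≈ 65.5 mL/min
Patient 2: CrCl = (140 − 25) × 105 / (72 × 3.6) × 0.85 = 12075.0 / 259.20 × 0.85 ≈ 39.6 mL/min
|65.5 − 39.6| = 25.9 mL/min

26 mL/min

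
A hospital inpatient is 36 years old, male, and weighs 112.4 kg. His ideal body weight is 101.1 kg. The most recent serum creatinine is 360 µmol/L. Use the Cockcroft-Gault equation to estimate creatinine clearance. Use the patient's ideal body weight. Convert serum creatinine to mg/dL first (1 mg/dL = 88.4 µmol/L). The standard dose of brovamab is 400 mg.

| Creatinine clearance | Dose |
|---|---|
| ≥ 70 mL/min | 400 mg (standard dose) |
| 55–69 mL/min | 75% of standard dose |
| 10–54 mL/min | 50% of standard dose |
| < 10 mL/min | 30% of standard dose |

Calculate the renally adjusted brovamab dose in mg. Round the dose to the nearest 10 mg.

200 mg

SCr = 360 / 88.4 = 4.072 mg/dL
CrCl = (140 − 36) × 101.1 / (72 × 4.072) = 10514.4 / 293.18 ≈ 35.9 mL/min
CrCl ≈ 36 mL/min → bracket 10–54 mL/min.
50% of 400 mg = 200 mg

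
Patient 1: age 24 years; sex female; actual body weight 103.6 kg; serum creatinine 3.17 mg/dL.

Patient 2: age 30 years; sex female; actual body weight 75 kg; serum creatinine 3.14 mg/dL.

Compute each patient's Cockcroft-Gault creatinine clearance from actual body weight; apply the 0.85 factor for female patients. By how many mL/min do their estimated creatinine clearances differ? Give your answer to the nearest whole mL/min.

14 mL/min

Patient 1: CrCl = (140 − 24) × 103.6 / (72 × 3.17) × 0.85 = 12017.6 / 228.24 × 0.85 ≈ 44.8 mL/min
Patient 2: CrCl = (140 − 30) × 75 / (72 × 3.14) × 0.85 = 8250.0 / 226.08 × 0.85 ≈ 31.0 mL/min
|44.8 − 31.0| = 13.8 mL/min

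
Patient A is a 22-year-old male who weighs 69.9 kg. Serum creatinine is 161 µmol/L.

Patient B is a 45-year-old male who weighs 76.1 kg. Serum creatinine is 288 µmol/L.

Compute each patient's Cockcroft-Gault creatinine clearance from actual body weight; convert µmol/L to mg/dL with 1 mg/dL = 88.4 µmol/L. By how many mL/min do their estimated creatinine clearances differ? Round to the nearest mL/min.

32 mL/min

Patient A: SCr = 161 / 88.4 = 1.821 mg/dL
Patient A: CrCl = (140 − 22) × 69.9 / (72 × 1.821) = 8248.2 / 131.11 ≈ 62.9 mL/min
Patient B: SCr = 288 / 88.4 = 3.258 mg/dL
Patient B: CrCl = (140 − 45) × 76.1 / (72 × 3.258) = 7229.5 / 234.58 ≈ 30.8 mL/min
|62.9 − 30.8| = 32.1 mL/min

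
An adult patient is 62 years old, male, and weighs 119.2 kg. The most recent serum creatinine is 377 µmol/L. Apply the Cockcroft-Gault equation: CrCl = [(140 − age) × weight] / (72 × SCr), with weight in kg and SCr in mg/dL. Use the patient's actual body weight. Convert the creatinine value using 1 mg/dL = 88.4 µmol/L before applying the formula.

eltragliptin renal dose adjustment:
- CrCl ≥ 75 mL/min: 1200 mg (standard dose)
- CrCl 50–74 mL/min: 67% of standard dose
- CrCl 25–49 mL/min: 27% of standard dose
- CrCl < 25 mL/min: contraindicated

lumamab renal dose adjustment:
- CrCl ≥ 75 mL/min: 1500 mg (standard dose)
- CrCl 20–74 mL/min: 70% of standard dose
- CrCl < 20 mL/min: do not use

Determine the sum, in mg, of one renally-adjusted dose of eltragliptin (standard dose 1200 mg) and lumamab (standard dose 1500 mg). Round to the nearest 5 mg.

SCr = 377 / 88.4 = 4.265 mg/dL
CrCl = (140 − 62) × 119.2 / (72 × 4.265) = 9297.6 / 307.08 ≈ 30.3 mL/min
CrCl ≈ 30 mL/min.
eltragliptin: 25–49 mL/min → 27% of 1200 mg = 324 mg.
lumamab: 20–74 mL/min → 70% of 1500 mg = 1050 mg.
Total = 324 + 1050 = 1374 mg.

1375 mg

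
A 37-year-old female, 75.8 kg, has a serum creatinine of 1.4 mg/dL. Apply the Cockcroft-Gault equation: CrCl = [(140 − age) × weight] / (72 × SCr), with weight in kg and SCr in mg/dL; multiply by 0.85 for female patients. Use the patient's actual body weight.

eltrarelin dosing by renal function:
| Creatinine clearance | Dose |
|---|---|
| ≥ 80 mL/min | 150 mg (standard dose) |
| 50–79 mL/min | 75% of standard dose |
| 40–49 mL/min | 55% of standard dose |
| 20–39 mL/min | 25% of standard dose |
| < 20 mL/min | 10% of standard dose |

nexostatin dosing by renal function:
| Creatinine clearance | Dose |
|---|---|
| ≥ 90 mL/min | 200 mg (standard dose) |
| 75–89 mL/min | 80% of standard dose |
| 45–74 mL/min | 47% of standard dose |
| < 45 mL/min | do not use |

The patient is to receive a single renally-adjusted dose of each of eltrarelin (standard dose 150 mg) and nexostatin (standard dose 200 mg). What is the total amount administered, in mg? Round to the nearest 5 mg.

205 mg

CrCl = (140 − 37) × 75.8 / (72 × 1.4) × 0.85 = 7807.4 / 100.80 × 0.85 ≈ 65.8 mL/min
CrCl ≈ 66 mL/min.
eltrarelin: 50–79 mL/min → 75% of 150 mg = 112.5 mg.
nexostatin: 45–74 mL/min → 47% of 200 mg = 94 mg.
Total = 112.5 + 94 = 206.5 mg.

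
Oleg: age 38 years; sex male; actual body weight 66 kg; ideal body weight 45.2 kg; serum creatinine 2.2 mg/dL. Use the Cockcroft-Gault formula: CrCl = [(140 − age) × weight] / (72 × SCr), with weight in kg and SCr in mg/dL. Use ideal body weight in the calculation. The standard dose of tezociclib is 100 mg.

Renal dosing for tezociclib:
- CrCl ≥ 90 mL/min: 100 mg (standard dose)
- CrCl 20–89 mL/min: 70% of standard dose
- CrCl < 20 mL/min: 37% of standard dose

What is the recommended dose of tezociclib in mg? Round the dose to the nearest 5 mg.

70 mg

CrCl = (140 − 38) × 45.2 / (72 × 2.2) = 4610.4 / 158.40 ≈ 29.1 mL/min
CrCl ≈ 29 mL/min → bracket 20–89 mL/min.
70% of 100 mg = 70 mg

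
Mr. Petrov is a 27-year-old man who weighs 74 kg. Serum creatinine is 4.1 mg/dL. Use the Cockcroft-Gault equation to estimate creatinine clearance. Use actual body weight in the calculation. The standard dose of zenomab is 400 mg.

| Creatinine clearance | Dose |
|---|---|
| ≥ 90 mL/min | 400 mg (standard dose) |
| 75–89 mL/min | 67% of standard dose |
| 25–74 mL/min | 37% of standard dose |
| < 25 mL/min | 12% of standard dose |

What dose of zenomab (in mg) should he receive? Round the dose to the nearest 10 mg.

150 mg

CrCl = (140 − 27) × 74 / (72 × 4.1) = 8362.0 / 295.20 ≈ 28.3 mL/min
CrCl ≈ 28 mL/min → bracket 25–74 mL/min.
37% of 400 mg = 148 mg → 150 mg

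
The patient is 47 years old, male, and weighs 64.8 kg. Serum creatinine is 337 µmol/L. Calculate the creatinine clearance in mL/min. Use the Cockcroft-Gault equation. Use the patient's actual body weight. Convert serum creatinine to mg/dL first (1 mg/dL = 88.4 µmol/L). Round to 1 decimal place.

SCr = 337 / 88.4 = 3.812 mg/dL
CrCl = (140 − 47) × 64.8 / (72 × 3.812) = 6026.4 / 274.46 ≈ 22.0 mL/min

22.0 mL/min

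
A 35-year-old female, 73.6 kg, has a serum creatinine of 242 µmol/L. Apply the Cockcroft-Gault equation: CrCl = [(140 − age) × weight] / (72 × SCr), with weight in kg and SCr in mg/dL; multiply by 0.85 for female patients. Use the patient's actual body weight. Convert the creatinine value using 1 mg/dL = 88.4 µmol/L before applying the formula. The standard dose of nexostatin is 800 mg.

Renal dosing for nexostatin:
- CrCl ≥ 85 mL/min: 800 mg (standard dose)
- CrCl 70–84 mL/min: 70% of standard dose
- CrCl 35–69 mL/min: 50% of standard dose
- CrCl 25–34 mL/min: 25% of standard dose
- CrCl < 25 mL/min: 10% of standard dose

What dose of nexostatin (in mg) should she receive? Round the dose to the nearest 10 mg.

SCr = 242 / 88.4 = 2.738 mg/dL
CrCl = (140 − 35) × 73.6 / (72 × 2.738) × 0.85 = 7728.0 / 197.14 × 0.85 ≈ 33.3 mL/min
CrCl ≈ 33 mL/min → bracket 25–34 mL/min.
25% of 800 mg = 200 mg

200 mg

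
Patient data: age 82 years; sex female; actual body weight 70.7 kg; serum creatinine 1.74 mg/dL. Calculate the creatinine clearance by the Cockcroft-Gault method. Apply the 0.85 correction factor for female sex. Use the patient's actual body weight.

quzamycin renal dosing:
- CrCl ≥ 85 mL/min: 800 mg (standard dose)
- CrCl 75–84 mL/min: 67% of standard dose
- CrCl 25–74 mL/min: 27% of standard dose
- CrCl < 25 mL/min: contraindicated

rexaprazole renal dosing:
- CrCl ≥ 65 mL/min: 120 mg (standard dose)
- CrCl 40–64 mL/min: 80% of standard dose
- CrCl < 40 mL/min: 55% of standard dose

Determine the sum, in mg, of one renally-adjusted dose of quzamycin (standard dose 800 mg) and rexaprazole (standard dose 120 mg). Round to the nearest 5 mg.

CrCl = (140 − 82) × 70.7 / (72 × 1.74) × 0.85 = 4100.6 / 125.28 × 0.85 ≈ 27.8 mL/min
CrCl ≈ 28 mL/min.
quzamycin: 25–74 mL/min → 27% of 800 mg = 216 mg.
rexaprazole: < 40 mL/min → 55% of 120 mg = 66 mg.
Total = 216 + 66 = 282 mg.

280 mg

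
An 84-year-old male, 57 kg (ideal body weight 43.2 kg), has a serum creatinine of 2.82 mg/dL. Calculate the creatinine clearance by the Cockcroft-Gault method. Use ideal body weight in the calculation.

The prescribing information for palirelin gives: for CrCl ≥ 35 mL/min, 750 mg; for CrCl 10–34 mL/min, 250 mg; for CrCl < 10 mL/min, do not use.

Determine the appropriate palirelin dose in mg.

250 mg

CrCl = (140 − 84) × 43.2 / (72 × 2.82) = 2419.2 / 203.04 ≈ 11.9 mL/min
CrCl ≈ 12 mL/min → bracket 10–34 mL/min.
Dose for this bracket: 250 mg.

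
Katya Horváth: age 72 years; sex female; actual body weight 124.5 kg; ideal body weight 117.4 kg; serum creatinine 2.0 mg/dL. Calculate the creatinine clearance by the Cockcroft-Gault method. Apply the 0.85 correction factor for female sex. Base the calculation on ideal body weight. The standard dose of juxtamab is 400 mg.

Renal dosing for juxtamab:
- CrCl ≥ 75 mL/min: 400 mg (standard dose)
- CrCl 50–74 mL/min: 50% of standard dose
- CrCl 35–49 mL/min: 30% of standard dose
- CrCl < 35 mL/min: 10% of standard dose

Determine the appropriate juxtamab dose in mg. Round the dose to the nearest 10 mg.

CrCl = (140 − 72) × 117.4 / (72 × 2) × 0.85 = 7983.2 / 144.00 × 0.85 ≈ 47.1 mL/min
CrCl ≈ 47 mL/min → bracket 35–49 mL/min.
30% of 400 mg = 120 mg

120 mg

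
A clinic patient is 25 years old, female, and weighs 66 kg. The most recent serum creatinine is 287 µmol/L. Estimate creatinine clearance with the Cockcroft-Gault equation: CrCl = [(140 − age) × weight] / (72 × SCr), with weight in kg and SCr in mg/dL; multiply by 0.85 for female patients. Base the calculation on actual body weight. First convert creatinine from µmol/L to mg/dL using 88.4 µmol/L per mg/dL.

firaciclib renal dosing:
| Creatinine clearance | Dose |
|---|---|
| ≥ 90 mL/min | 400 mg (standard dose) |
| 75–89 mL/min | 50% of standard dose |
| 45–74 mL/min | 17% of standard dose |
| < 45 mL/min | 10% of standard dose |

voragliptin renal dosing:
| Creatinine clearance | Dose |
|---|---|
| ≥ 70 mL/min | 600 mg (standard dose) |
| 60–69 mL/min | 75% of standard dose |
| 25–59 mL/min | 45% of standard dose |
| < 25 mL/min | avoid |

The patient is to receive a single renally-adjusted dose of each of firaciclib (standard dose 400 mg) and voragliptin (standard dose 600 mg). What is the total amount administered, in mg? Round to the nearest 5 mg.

310 mg

SCr = 287 / 88.4 = 3.247 mg/dL
CrCl = (140 − 25) × 66 / (72 × 3.247) × 0.85 = 7590.0 / 233.78 × 0.85 ≈ 27.6 mL/min
CrCl ≈ 28 mL/min.
firaciclib: < 45 mL/min → 10% of 400 mg = 40 mg.
voragliptin: 25–59 mL/min → 45% of 600 mg = 270 mg.
Total = 40 + 270 = 310 mg.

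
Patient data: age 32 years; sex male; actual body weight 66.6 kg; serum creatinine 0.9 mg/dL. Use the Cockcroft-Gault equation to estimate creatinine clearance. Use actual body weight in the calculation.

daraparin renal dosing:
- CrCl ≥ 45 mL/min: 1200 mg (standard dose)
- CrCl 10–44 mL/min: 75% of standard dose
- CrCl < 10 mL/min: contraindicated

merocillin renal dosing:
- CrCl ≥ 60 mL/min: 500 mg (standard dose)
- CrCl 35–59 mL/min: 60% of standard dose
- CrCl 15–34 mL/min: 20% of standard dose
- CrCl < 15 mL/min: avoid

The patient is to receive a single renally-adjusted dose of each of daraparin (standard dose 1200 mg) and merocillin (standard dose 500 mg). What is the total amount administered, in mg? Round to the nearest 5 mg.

CrCl = (140 − 32) × 66.6 / (72 × 0.9) = 7192.8 / 64.80 ≈ 111.0 mL/min
CrCl ≈ 111 mL/min.
daraparin: ≥ 45 mL/min → 100% of 1200 mg = 1200 mg.
merocillin: ≥ 60 mL/min → 100% of 500 mg = 500 mg.
Total = 1200 + 500 = 1700 mg.

1700 mg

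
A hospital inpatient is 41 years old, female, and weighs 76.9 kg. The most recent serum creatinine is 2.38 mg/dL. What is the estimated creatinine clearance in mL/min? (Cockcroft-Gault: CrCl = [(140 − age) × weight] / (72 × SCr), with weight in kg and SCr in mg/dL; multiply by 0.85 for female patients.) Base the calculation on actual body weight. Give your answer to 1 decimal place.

37.8 mL/min

CrCl = (140 − 41) × 76.9 / (72 × 2.38) × 0.85 = 7613.1 / 171.36 × 0.85 ≈ 37.8 mL/min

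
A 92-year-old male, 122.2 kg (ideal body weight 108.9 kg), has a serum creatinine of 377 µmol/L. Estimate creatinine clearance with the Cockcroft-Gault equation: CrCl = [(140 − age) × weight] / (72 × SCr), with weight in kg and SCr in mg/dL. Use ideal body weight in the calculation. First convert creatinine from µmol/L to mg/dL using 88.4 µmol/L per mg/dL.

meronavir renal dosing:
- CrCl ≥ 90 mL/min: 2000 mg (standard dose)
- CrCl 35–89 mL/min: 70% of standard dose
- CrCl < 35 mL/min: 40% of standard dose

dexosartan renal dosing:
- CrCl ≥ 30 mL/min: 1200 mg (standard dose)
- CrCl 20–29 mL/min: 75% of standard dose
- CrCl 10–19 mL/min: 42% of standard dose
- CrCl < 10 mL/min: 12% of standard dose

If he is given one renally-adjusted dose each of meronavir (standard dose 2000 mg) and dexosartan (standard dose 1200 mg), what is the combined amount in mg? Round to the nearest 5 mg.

SCr = 377 / 88.4 = 4.265 mg/dL
CrCl = (140 − 92) × 108.9 / (72 × 4.265) = 5227.2 / 307.08 ≈ 17.0 mL/min
CrCl ≈ 17 mL/min.
meronavir: < 35 mL/min → 40% of 2000 mg = 800 mg.
dexosartan: 10–19 mL/min → 42% of 1200 mg = 504 mg.
Total = 800 + 504 = 1304 mg.

1305 mg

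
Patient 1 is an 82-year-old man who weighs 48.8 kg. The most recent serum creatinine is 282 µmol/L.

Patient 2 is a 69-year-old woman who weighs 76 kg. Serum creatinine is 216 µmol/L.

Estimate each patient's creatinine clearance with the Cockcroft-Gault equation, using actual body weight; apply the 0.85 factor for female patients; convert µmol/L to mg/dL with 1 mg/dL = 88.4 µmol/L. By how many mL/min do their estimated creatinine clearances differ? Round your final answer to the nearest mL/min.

Patient 1: SCr = 282 / 88.4 = 3.19 mg/dL
Patient 1: CrCl = (140 − 82) × 48.8 / (72 × 3.19) = 2830.4 / 229.68 ≈ 12.3 mL/min
Patient 2: SCr = 216 / 88.4 = 2.443 mg/dL
Patient 2: CrCl = (140 − 69) × 76 / (72 × 2.443) × 0.85 = 5396.0 / 175.90 × 0.85 ≈ 26.1 mL/min
|12.3 − 26.1| = 13.8 mL/min

14 mL/min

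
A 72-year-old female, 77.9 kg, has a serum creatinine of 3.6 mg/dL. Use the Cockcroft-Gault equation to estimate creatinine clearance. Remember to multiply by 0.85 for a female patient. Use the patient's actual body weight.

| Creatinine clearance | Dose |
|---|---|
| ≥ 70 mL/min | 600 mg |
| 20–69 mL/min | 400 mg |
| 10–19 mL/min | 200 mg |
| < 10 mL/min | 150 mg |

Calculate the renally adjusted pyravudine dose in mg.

200 mg

CrCl = (140 − 72) × 77.9 / (72 × 3.6) × 0.85 = 5297.2 / 259.20 × 0.85 ≈ 17.4 mL/min
CrCl ≈ 17 mL/min → bracket 10–19 mL/min.
Dose for this bracket: 200 mg.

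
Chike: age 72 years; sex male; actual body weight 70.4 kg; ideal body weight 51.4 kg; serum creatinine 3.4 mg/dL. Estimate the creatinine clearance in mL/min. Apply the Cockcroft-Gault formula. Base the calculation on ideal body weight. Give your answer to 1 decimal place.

CrCl = (140 − 72) × 51.4 / (72 × 3.4) = 3495.2 / 244.80 ≈ 14.3 mL/min

14.3 mL/min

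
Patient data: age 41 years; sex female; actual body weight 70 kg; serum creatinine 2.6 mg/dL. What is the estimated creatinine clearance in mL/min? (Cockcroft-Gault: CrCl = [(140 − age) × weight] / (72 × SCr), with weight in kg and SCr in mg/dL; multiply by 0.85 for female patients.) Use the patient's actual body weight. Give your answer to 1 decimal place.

31.5 mL/min

CrCl = (140 − 41) × 70 / (72 × 2.6) × 0.85 = 6930.0 / 187.20 × 0.85 ≈ 31.5 mL/min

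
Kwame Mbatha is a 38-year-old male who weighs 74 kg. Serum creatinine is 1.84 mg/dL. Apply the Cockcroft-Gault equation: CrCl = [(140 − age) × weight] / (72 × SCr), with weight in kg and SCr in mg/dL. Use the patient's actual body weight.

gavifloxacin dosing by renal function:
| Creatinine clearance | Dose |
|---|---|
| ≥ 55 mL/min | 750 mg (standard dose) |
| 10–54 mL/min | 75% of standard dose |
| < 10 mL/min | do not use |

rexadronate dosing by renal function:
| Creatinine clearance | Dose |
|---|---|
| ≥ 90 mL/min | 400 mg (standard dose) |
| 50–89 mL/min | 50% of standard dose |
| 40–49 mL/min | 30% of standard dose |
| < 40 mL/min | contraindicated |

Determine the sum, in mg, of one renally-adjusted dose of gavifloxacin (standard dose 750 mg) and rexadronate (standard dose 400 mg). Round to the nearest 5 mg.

950 mg

CrCl = (140 − 38) × 74 / (72 × 1.84) = 7548.0 / 132.48 ≈ 57.0 mL/min
CrCl ≈ 57 mL/min.
gavifloxacin: ≥ 55 mL/min → 100% of 750 mg = 750 mg.
rexadronate: 50–89 mL/min → 50% of 400 mg = 200 mg.
Total = 750 + 200 = 950 mg.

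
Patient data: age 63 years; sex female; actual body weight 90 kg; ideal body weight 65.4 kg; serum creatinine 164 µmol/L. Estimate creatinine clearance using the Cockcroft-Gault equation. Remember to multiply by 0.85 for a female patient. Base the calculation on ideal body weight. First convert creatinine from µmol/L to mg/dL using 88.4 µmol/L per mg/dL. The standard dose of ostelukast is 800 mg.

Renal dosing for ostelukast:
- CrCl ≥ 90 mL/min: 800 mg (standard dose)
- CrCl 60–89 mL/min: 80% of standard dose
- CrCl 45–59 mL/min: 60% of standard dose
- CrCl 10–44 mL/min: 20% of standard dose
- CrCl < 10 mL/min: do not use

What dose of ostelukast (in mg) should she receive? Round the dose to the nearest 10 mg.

160 mg

SCr = 164 / 88.4 = 1.855 mg/dL
CrCl = (140 − 63) × 65.4 / (72 × 1.855) × 0.85 = 5035.8 / 133.56 × 0.85 ≈ 32.0 mL/min
CrCl ≈ 32 mL/min → bracket 10–44 mL/min.
20% of 800 mg = 160 mg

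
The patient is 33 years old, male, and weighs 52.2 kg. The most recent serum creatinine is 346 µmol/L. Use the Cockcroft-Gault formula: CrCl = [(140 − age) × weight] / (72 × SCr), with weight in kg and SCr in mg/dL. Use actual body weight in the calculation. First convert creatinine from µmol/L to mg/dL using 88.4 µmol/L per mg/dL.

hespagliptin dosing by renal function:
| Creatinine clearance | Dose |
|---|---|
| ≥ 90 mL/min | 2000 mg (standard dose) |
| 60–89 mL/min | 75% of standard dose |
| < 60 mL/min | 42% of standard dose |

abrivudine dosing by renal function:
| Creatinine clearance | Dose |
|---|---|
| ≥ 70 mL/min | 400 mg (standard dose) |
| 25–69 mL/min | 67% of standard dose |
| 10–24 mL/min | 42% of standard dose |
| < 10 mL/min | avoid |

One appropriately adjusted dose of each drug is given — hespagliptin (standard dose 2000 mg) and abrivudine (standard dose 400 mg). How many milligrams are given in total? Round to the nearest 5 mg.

SCr = 346 / 88.4 = 3.914 mg/dL
CrCl = (140 − 33) × 52.2 / (72 × 3.914) = 5585.4 / 281.81 ≈ 19.8 mL/min
CrCl ≈ 20 mL/min.
hespagliptin: < 60 mL/min → 42% of 2000 mg = 840 mg.
abrivudine: 10–24 mL/min → 42% of 400 mg = 168 mg.
Total = 840 + 168 = 1008 mg.

1010 mg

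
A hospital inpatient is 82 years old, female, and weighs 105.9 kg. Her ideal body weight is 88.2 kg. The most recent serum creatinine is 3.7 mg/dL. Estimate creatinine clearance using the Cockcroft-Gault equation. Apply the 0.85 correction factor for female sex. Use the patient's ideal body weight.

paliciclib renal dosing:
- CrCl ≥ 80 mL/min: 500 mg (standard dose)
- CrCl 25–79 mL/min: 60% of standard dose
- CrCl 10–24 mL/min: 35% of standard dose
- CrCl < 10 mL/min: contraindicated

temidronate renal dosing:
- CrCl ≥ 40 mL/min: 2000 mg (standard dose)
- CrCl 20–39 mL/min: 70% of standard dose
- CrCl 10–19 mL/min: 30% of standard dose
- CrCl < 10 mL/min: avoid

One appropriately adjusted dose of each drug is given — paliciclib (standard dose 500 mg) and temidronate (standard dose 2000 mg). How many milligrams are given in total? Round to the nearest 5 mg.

775 mg

CrCl = (140 − 82) × 88.2 / (72 × 3.7) × 0.85 = 5115.6 / 266.40 × 0.85 ≈ 16.3 mL/min
CrCl ≈ 16 mL/min.
paliciclib: 10–24 mL/min → 35% of 500 mg = 175 mg.
temidronate: 10–19 mL/min → 30% of 2000 mg = 600 mg.
Total = 175 + 600 = 775 mg.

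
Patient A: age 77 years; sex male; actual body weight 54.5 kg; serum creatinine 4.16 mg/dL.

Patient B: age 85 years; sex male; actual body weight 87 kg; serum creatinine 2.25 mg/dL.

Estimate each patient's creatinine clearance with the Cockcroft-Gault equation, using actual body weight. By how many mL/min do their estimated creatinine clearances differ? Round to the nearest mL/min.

Patient A: CrCl = (140 − 77) × 54.5 / (72 × 4.16) = 3433.5 / 299.52 ≈ 11.5 mL/min
Patient B: CrCl = (140 − 85) × 87 / (72 × 2.25) = 4785.0 / 162.00 ≈ 29.5 mL/min
|11.5 − 29.5| = 18.0 mL/min

18 mL/min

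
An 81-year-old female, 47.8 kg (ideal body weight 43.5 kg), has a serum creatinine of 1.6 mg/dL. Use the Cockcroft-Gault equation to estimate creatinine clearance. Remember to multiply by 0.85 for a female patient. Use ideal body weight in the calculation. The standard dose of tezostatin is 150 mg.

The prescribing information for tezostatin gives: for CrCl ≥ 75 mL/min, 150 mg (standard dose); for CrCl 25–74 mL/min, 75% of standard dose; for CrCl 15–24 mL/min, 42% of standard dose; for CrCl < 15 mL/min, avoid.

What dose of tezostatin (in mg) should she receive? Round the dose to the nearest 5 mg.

CrCl = (140 − 81) × 43.5 / (72 × 1.6) × 0.85 = 2566.5 / 115.20 × 0.85 ≈ 18.9 mL/min
CrCl ≈ 19 mL/min → bracket 15–24 mL/min.
42% of 150 mg = 63 mg → 65 mg

65 mg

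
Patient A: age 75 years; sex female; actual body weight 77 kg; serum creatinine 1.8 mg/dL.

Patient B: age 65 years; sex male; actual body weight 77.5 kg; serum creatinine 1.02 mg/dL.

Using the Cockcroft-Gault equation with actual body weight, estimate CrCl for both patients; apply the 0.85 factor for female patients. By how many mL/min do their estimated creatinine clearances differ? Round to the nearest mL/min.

46 mL/min

Patient A: CrCl = (140 − 75) × 77 / (72 × 1.8) × 0.85 = 5005.0 / 129.60 × 0.85 ≈ 32.8 mL/min
Patient B: CrCl = (140 − 65) × 77.5 / (72 × 1.02) = 5812.5 / 73.44 ≈ 79.1 mL/min
|32.8 − 79.1| = 46.3 mL/min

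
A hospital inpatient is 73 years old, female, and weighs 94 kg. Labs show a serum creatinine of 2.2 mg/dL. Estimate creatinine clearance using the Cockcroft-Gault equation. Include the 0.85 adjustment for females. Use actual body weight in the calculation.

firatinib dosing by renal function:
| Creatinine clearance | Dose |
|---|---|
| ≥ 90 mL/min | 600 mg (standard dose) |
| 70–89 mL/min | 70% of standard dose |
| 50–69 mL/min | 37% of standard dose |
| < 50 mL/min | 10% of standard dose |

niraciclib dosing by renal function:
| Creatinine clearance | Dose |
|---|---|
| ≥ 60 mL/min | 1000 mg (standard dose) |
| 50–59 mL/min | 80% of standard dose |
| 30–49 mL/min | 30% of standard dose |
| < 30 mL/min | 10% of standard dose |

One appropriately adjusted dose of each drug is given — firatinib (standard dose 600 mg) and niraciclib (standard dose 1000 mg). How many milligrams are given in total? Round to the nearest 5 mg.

360 mg

CrCl = (140 − 73) × 94 / (72 × 2.2) × 0.85 = 6298.0 / 158.40 × 0.85 ≈ 33.8 mL/min
CrCl ≈ 34 mL/min.
firatinib: < 50 mL/min → 10% of 600 mg = 60 mg.
niraciclib: 30–49 mL/min → 30% of 1000 mg = 300 mg.
Total = 60 + 300 = 360 mg.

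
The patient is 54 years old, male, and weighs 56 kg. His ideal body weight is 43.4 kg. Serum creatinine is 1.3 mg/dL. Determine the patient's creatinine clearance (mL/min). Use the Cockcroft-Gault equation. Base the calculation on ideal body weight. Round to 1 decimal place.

CrCl = (140 − 54) × 43.4 / (72 × 1.3) = 3732.4 / 93.60 ≈ 39.9 mL/min

39.9 mL/min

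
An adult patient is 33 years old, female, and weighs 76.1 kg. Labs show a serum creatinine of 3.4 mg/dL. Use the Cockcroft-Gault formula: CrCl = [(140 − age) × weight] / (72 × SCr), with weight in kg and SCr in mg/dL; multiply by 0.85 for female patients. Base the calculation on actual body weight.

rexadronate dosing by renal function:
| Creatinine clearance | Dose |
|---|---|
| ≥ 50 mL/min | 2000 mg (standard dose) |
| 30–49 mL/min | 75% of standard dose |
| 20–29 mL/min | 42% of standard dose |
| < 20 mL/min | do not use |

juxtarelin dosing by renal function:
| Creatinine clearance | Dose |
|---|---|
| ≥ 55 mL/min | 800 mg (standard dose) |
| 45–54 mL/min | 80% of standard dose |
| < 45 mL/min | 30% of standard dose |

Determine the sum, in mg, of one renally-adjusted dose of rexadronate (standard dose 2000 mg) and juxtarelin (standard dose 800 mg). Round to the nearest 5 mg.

CrCl = (140 − 33) × 76.1 / (72 × 3.4) × 0.85 = 8142.7 / 244.80 × 0.85 ≈ 28.3 mL/min
CrCl ≈ 28 mL/min.
rexadronate: 20–29 mL/min → 42% of 2000 mg = 840 mg.
juxtarelin: < 45 mL/min → 30% of 800 mg = 240 mg.
Total = 840 + 240 = 1080 mg.

1080 mg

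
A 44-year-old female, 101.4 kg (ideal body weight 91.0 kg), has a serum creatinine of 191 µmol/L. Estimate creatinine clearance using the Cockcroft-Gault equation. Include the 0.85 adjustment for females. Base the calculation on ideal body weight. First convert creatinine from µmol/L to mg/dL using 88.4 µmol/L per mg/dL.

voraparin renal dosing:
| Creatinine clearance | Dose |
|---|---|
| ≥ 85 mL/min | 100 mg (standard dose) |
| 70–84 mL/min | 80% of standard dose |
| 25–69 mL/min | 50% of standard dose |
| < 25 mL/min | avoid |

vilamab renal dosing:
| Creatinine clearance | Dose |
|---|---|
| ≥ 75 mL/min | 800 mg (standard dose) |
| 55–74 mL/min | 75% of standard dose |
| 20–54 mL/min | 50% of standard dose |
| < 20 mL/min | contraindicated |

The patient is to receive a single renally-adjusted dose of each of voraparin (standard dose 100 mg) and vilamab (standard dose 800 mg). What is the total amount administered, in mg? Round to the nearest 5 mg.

450 mg

SCr = 191 / 88.4 = 2.161 mg/dL
CrCl = (140 − 44) × 91 / (72 × 2.161) × 0.85 = 8736.0 / 155.59 × 0.85 ≈ 47.7 mL/min
CrCl ≈ 48 mL/min.
voraparin: 25–69 mL/min → 50% of 100 mg = 50 mg.
vilamab: 20–54 mL/min → 50% of 800 mg = 400 mg.
Total = 50 + 400 = 450 mg.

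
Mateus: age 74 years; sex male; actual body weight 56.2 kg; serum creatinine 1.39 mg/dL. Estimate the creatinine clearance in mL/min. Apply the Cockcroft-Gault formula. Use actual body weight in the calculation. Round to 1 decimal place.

CrCl = (140 − 74) × 56.2 / (72 × 1.39) = 3709.2 / 100.08 ≈ 37.1 mL/min

37.1 mL/min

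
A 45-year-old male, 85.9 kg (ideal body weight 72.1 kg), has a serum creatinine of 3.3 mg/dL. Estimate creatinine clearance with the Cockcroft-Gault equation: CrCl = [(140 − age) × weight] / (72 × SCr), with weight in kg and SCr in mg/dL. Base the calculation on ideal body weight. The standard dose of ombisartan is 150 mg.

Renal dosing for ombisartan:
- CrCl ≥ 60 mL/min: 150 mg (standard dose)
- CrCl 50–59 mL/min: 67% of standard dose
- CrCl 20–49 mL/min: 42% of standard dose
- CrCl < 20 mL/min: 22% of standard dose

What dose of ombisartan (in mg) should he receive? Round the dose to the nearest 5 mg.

65 mg

CrCl = (140 − 45) × 72.1 / (72 × 3.3) = 6849.5 / 237.60 ≈ 28.8 mL/min
CrCl ≈ 29 mL/min → bracket 20–49 mL/min.
42% of 150 mg = 63 mg → 65 mg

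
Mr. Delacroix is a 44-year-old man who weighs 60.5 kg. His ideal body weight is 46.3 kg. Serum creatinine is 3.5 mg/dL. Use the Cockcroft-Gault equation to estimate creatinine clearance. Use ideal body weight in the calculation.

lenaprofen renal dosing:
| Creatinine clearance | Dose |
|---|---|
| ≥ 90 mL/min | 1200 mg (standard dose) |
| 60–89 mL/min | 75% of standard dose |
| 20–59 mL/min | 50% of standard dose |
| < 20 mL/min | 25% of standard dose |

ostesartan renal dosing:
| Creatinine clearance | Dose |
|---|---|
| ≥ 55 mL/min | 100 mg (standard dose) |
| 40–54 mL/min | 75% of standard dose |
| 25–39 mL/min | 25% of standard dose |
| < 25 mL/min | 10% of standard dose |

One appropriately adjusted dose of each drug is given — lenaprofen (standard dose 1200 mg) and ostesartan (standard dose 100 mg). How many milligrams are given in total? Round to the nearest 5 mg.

310 mg

CrCl = (140 − 44) × 46.3 / (72 × 3.5) = 4444.8 / 252.00 ≈ 17.6 mL/min
CrCl ≈ 18 mL/min.
lenaprofen: < 20 mL/min → 25% of 1200 mg = 300 mg.
ostesartan: < 25 mL/min → 10% of 100 mg = 10 mg.
Total = 300 + 10 = 310 mg.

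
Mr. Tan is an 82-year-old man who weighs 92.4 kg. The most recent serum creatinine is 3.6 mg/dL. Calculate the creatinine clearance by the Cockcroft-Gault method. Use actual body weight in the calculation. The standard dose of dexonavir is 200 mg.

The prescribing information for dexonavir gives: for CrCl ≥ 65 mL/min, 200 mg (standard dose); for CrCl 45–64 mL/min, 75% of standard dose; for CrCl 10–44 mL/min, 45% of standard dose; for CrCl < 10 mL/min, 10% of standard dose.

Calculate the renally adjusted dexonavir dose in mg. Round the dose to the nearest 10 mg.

90 mg

CrCl = (140 − 82) × 92.4 / (72 × 3.6) = 5359.2 / 259.20 ≈ 20.7 mL/min
CrCl ≈ 21 mL/min → bracket 10–44 mL/min.
45% of 200 mg = 90 mg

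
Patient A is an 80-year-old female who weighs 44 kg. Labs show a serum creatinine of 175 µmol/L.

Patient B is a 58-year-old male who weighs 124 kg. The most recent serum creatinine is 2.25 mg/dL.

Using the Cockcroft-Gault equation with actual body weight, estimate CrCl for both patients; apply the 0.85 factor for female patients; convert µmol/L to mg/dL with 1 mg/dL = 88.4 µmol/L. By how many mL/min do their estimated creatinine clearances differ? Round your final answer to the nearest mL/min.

47 mL/min

Patient A: SCr = 175 / 88.4 = 1.98 mg/dL
Patient A: CrCl = (140 − 80) × 44 / (72 × 1.98) × 0.85 = 2640.0 / 142.56 × 0.85 ≈ 15.7 mL/min
Patient B: CrCl = (140 − 58) × 124 / (72 × 2.25) = 10168.0 / 162.00 ≈ 62.8 mL/min
|15.7 − 62.8| = 47.1 mL/min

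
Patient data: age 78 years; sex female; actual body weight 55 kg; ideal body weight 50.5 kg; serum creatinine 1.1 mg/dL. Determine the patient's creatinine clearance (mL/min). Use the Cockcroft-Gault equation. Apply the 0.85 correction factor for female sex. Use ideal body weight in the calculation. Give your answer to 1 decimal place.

33.6 mL/min

CrCl = (140 − 78) × 50.5 / (72 × 1.1) × 0.85 = 3131.0 / 79.20 × 0.85 ≈ 33.6 mL/min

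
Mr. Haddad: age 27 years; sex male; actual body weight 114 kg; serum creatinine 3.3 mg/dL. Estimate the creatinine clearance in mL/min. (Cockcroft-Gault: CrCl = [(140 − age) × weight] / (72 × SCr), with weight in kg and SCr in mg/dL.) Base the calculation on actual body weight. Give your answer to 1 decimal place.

54.2 mL/min

CrCl = (140 − 27) × 114 / (72 × 3.3) = 12882.0 / 237.60 ≈ 54.2 mL/min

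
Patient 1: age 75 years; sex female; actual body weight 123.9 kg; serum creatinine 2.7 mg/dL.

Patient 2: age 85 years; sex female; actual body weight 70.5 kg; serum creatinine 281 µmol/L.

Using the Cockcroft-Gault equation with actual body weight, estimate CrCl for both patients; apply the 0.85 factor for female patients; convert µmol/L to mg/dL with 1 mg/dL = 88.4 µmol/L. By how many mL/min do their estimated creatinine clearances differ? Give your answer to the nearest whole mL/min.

Patient 1: CrCl = (140 − 75) × 123.9 / (72 × 2.7) × 0.85 = 8053.5 / 194.40 × 0.85 ≈ 35.2 mL/min
Patient 2: SCr = 281 / 88.4 = 3.179 mg/dL
Patient 2: CrCl = (140 − 85) × 70.5 / (72 × 3.179) × 0.85 = 3877.5 / 228.89 × 0.85 ≈ 14.4 mL/min
|35.2 − 14.4| = 20.8 mL/min

21 mL/min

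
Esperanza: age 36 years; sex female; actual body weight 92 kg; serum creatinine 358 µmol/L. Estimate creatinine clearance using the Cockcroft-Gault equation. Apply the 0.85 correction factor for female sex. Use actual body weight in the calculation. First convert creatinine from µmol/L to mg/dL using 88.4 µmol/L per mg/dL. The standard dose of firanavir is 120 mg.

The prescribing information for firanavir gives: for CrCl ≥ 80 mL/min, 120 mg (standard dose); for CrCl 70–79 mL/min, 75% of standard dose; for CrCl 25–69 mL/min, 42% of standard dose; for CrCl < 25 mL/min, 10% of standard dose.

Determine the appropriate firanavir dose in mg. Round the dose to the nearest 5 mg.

50 mg

SCr = 358 / 88.4 = 4.05 mg/dL
CrCl = (140 − 36) × 92 / (72 × 4.05) × 0.85 = 9568.0 / 291.60 × 0.85 ≈ 27.9 mL/min
CrCl ≈ 28 mL/min → bracket 25–69 mL/min.
42% of 120 mg = 50.4 mg → 50 mg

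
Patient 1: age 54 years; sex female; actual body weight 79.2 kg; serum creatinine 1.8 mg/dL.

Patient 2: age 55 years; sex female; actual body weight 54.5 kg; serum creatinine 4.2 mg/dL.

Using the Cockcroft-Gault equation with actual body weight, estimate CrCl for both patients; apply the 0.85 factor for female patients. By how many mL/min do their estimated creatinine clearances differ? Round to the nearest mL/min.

Patient 1: CrCl = (140 − 54) × 79.2 / (72 × 1.8) × 0.85 = 6811.2 / 129.60 × 0.85 ≈ 44.7 mL/min
Patient 2: CrCl = (140 − 55) × 54.5 / (72 × 4.2) × 0.85 = 4632.5 / 302.40 × 0.85 ≈ 13.0 mL/min
|44.7 − 13.0| = 31.7 mL/min

32 mL/min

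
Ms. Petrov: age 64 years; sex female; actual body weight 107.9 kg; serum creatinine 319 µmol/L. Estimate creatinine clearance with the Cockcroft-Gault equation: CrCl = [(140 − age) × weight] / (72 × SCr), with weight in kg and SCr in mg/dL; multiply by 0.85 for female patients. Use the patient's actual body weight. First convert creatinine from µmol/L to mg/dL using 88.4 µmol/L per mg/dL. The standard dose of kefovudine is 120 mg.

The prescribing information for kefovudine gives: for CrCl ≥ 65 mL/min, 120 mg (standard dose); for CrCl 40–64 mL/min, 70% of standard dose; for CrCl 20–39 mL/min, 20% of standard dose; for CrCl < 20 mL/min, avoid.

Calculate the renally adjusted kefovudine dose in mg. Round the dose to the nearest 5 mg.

25 mg

SCr = 319 / 88.4 = 3.609 mg/dL
CrCl = (140 − 64) × 107.9 / (72 × 3.609) × 0.85 = 8200.4 / 259.85 × 0.85 ≈ 26.8 mL/min
CrCl ≈ 27 mL/min → bracket 20–39 mL/min.
20% of 120 mg = 24 mg → 25 mg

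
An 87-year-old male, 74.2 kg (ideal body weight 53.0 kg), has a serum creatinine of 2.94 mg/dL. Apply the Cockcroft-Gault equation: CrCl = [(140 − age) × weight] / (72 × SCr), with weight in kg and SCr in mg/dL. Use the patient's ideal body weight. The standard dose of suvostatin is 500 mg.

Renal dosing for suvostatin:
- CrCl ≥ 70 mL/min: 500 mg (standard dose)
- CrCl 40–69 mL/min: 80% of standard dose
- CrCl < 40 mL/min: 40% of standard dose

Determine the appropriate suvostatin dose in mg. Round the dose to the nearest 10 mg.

CrCl = (140 − 87) × 53 / (72 × 2.94) = 2809.0 / 211.68 ≈ 13.3 mL/min
CrCl ≈ 13 mL/min → bracket < 40 mL/min.
40% of 500 mg = 200 mg

200 mg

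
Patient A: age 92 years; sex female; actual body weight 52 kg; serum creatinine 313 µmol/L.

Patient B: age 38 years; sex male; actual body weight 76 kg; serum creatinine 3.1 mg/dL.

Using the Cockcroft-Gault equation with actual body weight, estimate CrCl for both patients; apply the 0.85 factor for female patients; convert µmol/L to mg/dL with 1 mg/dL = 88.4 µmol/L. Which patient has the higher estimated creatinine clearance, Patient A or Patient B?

Patient A: SCr = 313 / 88.4 = 3.541 mg/dL
Patient A: CrCl = (140 − 92) × 52 / (72 × 3.541) × 0.85 = 2496.0 / 254.95 × 0.85 ≈ 8.3 mL/min
Patient B: CrCl = (140 − 38) × 76 / (72 × 3.1) = 7752.0 / 223.20 ≈ 34.7 mL/min
8.3 vs 34.7 mL/min → Patient B is higher.

Patient B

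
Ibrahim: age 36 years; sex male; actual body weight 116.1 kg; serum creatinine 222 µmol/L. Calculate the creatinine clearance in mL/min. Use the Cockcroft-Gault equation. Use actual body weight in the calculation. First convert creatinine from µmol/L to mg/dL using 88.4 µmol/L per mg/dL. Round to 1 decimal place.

66.8 mL/min

SCr = 222 / 88.4 = 2.511 mg/dL
CrCl = (140 − 36) × 116.1 / (72 × 2.511) = 12074.4 / 180.79 ≈ 66.8 mL/min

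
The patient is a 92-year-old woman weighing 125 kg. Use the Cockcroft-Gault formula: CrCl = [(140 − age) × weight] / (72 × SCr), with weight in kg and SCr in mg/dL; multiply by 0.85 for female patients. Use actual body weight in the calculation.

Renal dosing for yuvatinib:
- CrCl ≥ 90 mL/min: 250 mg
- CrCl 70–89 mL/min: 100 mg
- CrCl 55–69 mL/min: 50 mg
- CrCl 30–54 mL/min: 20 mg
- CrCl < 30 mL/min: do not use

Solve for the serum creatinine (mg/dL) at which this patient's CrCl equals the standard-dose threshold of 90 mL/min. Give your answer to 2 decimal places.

0.79 mg/dL

Standard dose requires CrCl ≥ 90 mL/min.
Set (140 − 92) × 125 × 0.85 / (72 × SCr) = 90
SCr = (140 − 92) × 125 × 0.85 / (72 × 90) = 0.787 mg/dL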